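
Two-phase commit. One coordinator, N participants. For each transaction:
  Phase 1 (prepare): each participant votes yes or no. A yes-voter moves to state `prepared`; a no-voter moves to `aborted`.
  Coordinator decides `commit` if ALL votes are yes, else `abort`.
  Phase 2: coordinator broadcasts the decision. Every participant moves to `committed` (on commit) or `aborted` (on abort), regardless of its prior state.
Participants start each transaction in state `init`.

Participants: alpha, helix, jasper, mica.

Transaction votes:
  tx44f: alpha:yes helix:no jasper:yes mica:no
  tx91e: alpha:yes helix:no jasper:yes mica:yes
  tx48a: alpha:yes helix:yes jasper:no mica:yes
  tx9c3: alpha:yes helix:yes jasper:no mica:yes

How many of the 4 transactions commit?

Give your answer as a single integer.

Answer: 0

Derivation:
tx44f: no from helix, mica -> abort (commits=0)
tx91e: no from helix -> abort (commits=0)
tx48a: no from jasper -> abort (commits=0)
tx9c3: no from jasper -> abort (commits=0)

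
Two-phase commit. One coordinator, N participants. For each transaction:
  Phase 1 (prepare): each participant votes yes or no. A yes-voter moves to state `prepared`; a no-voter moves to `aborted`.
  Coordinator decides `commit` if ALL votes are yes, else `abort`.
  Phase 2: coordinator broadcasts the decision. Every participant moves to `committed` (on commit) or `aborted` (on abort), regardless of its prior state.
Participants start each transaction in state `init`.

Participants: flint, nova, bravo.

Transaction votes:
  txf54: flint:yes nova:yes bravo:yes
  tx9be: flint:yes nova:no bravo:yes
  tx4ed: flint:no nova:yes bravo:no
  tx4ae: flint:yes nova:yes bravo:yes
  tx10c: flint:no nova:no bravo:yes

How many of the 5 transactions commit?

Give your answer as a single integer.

Answer: 2

Derivation:
txf54: all yes -> commit (commits=1)
tx9be: no from nova -> abort (commits=1)
tx4ed: no from flint, bravo -> abort (commits=1)
tx4ae: all yes -> commit (commits=2)
tx10c: no from flint, nova -> abort (commits=2)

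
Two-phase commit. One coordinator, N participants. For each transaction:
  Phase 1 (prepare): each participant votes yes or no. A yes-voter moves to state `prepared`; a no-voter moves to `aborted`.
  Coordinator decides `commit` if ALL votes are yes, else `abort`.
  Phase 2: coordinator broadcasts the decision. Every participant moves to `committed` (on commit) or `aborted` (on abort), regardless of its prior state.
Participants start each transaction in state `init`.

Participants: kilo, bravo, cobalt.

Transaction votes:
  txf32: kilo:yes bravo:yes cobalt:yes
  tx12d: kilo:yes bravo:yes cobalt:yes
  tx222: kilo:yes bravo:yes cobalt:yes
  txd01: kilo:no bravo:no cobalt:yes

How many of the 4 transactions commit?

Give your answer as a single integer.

txf32: all yes -> commit (commits=1)
tx12d: all yes -> commit (commits=2)
tx222: all yes -> commit (commits=3)
txd01: no from kilo, bravo -> abort (commits=3)

Answer: 3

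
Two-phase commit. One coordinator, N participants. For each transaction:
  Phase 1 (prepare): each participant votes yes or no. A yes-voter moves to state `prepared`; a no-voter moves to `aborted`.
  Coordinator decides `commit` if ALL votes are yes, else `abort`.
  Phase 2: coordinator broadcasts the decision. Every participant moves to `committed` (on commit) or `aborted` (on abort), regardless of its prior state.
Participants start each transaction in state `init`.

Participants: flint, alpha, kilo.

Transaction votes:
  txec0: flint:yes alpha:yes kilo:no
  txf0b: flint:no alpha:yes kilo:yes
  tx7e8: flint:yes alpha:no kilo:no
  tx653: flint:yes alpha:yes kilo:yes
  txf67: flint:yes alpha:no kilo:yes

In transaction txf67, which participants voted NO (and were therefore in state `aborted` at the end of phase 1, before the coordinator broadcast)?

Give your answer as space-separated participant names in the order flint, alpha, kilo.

Answer: alpha

Derivation:
Txn txf67 phase 1: flint yes -> prepared; alpha no -> aborted; kilo yes -> prepared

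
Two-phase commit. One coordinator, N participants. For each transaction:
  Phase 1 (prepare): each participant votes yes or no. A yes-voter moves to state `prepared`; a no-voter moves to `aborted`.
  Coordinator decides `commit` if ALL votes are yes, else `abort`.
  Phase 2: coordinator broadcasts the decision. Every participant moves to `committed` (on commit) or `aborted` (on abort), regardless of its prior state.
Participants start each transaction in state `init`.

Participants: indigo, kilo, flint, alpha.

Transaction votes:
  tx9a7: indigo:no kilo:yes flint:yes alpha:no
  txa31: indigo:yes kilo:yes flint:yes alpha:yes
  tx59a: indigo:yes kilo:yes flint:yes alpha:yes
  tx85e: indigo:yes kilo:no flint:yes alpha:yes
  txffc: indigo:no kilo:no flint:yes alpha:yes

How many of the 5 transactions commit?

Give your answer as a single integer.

tx9a7: no from indigo, alpha -> abort (commits=0)
txa31: all yes -> commit (commits=1)
tx59a: all yes -> commit (commits=2)
tx85e: no from kilo -> abort (commits=2)
txffc: no from indigo, kilo -> abort (commits=2)

Answer: 2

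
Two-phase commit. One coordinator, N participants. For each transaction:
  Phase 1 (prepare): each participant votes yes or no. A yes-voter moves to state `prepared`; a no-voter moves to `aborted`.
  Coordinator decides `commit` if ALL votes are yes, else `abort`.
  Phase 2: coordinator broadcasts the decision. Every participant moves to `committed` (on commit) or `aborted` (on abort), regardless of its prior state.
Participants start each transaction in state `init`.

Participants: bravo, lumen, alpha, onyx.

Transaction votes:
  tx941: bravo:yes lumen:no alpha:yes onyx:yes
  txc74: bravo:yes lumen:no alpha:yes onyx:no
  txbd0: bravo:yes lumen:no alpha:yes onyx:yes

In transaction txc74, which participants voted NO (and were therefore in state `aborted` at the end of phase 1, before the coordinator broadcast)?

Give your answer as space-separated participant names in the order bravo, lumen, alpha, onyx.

Txn txc74 phase 1: bravo yes -> prepared; lumen no -> aborted; alpha yes -> prepared; onyx no -> aborted

Answer: lumen onyx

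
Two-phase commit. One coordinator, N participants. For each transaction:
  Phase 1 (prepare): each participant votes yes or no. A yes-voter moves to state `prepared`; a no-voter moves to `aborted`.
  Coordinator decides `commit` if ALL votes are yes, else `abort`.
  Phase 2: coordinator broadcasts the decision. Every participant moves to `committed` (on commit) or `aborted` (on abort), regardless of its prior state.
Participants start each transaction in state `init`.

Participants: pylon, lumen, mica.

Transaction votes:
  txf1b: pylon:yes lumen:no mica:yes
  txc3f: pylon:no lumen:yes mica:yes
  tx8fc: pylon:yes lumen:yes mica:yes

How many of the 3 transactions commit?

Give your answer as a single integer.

txf1b: no from lumen -> abort (commits=0)
txc3f: no from pylon -> abort (commits=0)
tx8fc: all yes -> commit (commits=1)

Answer: 1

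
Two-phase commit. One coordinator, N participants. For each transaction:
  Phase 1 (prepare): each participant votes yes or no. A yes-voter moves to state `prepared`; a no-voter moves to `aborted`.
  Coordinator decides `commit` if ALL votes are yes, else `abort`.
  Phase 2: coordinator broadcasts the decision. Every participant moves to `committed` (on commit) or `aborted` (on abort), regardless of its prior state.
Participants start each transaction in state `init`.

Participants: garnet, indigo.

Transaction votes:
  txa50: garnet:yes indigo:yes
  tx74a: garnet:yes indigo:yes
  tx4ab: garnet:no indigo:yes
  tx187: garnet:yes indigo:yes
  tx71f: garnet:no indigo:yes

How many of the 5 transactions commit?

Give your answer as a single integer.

Answer: 3

Derivation:
txa50: all yes -> commit (commits=1)
tx74a: all yes -> commit (commits=2)
tx4ab: no from garnet -> abort (commits=2)
tx187: all yes -> commit (commits=3)
tx71f: no from garnet -> abort (commits=3)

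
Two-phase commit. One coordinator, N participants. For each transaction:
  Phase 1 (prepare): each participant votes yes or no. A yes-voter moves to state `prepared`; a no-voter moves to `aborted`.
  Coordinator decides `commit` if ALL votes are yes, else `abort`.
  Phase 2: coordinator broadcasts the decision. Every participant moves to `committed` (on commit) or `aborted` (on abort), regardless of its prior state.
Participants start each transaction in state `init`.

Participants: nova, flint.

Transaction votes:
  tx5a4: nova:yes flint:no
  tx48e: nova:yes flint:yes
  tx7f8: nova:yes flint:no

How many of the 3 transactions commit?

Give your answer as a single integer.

tx5a4: no from flint -> abort (commits=0)
tx48e: all yes -> commit (commits=1)
tx7f8: no from flint -> abort (commits=1)

Answer: 1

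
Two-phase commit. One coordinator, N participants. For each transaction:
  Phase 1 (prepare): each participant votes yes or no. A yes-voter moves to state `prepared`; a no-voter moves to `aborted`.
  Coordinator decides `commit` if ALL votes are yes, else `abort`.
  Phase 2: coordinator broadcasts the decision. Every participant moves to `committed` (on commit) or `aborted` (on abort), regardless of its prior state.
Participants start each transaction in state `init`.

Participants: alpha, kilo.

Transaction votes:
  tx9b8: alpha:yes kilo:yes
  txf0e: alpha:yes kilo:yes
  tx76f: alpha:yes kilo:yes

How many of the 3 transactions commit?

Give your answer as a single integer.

Answer: 3

Derivation:
tx9b8: all yes -> commit (commits=1)
txf0e: all yes -> commit (commits=2)
tx76f: all yes -> commit (commits=3)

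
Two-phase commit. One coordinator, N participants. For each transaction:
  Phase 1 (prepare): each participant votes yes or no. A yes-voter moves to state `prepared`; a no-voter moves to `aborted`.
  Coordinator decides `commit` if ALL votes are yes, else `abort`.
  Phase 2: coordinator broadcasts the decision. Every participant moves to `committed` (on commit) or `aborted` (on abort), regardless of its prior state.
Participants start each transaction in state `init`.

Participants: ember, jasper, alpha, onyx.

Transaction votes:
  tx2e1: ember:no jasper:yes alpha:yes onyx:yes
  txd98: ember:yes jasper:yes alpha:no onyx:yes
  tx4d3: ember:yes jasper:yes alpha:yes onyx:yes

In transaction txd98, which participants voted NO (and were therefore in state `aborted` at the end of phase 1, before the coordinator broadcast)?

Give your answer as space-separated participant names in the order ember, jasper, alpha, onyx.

Txn txd98 phase 1: ember yes -> prepared; jasper yes -> prepared; alpha no -> aborted; onyx yes -> prepared

Answer: alpha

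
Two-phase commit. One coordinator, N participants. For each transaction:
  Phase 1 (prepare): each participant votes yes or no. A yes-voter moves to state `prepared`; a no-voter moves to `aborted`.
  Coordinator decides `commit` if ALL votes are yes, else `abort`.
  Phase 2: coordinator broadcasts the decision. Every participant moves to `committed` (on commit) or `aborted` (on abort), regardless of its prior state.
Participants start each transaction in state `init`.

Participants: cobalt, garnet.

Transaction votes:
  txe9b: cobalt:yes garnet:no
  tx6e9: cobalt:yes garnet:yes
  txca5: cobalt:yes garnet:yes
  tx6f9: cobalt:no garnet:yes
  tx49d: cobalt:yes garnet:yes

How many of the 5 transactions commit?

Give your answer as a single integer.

Answer: 3

Derivation:
txe9b: no from garnet -> abort (commits=0)
tx6e9: all yes -> commit (commits=1)
txca5: all yes -> commit (commits=2)
tx6f9: no from cobalt -> abort (commits=2)
tx49d: all yes -> commit (commits=3)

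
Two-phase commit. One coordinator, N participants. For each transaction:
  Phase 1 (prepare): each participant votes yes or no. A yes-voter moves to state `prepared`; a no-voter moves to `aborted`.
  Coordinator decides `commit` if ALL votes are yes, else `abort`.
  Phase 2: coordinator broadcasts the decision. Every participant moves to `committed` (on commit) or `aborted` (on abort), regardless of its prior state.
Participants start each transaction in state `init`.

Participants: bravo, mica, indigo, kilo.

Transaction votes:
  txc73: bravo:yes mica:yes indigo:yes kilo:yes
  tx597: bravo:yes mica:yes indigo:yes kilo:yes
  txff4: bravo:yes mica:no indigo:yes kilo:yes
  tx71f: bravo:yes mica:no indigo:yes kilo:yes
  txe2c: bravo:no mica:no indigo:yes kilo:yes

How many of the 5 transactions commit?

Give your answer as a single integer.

txc73: all yes -> commit (commits=1)
tx597: all yes -> commit (commits=2)
txff4: no from mica -> abort (commits=2)
tx71f: no from mica -> abort (commits=2)
txe2c: no from bravo, mica -> abort (commits=2)

Answer: 2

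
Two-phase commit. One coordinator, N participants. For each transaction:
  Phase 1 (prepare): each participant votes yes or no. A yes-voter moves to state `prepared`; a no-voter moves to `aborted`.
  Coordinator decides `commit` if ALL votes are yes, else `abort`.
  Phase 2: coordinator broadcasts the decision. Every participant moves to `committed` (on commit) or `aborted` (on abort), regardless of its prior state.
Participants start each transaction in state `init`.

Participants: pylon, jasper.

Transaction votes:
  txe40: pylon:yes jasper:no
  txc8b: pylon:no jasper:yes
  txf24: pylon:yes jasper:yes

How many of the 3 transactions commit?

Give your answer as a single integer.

Answer: 1

Derivation:
txe40: no from jasper -> abort (commits=0)
txc8b: no from pylon -> abort (commits=0)
txf24: all yes -> commit (commits=1)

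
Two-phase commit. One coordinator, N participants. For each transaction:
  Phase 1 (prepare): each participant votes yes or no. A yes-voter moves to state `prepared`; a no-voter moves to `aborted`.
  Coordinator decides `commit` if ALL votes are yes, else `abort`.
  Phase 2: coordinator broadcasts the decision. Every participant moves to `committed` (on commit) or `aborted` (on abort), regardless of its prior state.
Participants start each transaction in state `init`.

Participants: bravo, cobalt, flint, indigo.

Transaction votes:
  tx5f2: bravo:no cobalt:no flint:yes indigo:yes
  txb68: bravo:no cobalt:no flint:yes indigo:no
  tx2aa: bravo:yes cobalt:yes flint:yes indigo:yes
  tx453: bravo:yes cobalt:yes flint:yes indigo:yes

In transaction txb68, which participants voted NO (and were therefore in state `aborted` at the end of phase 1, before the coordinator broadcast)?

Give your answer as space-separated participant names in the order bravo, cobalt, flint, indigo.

Txn txb68 phase 1: bravo no -> aborted; cobalt no -> aborted; flint yes -> prepared; indigo no -> aborted

Answer: bravo cobalt indigo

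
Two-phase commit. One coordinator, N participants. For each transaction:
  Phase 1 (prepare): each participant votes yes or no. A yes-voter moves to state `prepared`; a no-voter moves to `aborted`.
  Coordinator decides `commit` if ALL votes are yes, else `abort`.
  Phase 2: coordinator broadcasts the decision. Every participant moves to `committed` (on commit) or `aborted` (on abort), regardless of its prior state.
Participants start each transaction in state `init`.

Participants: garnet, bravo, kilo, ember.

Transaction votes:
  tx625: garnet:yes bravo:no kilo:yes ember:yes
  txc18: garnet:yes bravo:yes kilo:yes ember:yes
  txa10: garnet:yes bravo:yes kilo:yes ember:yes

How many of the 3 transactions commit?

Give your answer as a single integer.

tx625: no from bravo -> abort (commits=0)
txc18: all yes -> commit (commits=1)
txa10: all yes -> commit (commits=2)

Answer: 2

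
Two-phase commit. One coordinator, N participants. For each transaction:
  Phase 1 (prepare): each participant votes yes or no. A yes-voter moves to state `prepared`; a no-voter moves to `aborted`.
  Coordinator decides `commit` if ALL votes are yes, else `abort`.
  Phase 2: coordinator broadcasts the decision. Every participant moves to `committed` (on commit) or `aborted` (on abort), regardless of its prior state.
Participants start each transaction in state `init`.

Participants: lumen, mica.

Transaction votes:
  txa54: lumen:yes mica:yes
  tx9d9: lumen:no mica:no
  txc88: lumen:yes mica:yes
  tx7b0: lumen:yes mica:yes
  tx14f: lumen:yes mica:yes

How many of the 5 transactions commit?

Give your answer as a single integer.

Answer: 4

Derivation:
txa54: all yes -> commit (commits=1)
tx9d9: no from lumen, mica -> abort (commits=1)
txc88: all yes -> commit (commits=2)
tx7b0: all yes -> commit (commits=3)
tx14f: all yes -> commit (commits=4)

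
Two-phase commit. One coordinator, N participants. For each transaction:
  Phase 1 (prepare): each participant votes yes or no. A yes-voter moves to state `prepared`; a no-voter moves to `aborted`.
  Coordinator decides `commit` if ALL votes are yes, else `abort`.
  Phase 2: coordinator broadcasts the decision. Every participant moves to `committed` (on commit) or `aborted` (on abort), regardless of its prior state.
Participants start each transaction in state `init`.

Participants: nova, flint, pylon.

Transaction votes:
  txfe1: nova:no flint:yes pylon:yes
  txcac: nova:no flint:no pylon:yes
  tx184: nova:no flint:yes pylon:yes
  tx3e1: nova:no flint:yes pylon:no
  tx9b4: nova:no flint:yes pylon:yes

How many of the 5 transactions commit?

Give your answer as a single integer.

txfe1: no from nova -> abort (commits=0)
txcac: no from nova, flint -> abort (commits=0)
tx184: no from nova -> abort (commits=0)
tx3e1: no from nova, pylon -> abort (commits=0)
tx9b4: no from nova -> abort (commits=0)

Answer: 0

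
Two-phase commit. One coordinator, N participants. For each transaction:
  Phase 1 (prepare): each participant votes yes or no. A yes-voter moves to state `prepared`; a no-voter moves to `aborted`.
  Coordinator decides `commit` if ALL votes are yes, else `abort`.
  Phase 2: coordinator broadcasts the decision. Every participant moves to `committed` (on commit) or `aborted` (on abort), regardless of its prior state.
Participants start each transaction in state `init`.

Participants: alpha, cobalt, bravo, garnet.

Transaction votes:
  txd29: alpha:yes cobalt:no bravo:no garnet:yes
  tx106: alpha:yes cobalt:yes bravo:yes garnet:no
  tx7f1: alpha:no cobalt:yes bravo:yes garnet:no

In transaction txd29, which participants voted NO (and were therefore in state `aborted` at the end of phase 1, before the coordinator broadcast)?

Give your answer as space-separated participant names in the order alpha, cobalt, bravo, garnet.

Txn txd29 phase 1: alpha yes -> prepared; cobalt no -> aborted; bravo no -> aborted; garnet yes -> prepared

Answer: cobalt bravo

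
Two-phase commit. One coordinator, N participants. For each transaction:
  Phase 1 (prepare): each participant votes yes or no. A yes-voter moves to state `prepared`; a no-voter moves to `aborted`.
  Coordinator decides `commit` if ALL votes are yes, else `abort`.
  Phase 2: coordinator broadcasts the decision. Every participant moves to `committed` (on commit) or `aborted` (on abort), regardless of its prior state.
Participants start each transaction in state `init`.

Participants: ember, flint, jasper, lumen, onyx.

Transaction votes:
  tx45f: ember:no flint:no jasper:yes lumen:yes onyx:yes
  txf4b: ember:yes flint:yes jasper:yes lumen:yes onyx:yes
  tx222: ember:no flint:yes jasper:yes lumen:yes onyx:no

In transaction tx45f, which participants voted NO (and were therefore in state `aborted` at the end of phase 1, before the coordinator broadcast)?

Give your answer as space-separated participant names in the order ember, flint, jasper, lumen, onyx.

Txn tx45f phase 1: ember no -> aborted; flint no -> aborted; jasper yes -> prepared; lumen yes -> prepared; onyx yes -> prepared

Answer: ember flint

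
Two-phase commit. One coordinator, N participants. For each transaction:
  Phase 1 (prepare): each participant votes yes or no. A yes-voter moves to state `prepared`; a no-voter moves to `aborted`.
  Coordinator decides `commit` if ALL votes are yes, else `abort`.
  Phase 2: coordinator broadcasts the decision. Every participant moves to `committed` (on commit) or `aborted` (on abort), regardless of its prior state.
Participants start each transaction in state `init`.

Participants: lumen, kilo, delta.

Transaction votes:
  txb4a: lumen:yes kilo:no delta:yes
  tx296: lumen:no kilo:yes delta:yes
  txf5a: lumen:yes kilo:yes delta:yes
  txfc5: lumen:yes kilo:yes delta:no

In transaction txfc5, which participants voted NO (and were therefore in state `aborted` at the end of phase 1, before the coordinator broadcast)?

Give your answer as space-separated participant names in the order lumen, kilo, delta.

Txn txfc5 phase 1: lumen yes -> prepared; kilo yes -> prepared; delta no -> aborted

Answer: delta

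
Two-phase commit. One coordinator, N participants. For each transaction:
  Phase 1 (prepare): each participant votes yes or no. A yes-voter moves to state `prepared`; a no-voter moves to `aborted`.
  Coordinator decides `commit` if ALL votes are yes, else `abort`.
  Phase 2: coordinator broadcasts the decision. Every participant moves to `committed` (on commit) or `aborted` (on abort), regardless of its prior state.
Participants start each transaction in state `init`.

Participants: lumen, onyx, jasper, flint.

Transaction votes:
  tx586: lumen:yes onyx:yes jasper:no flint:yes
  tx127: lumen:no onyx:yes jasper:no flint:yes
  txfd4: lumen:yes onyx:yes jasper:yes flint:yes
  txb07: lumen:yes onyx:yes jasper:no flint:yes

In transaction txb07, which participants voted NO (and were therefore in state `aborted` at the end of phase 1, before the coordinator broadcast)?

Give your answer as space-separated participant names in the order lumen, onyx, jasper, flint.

Txn txb07 phase 1: lumen yes -> prepared; onyx yes -> prepared; jasper no -> aborted; flint yes -> prepared

Answer: jasper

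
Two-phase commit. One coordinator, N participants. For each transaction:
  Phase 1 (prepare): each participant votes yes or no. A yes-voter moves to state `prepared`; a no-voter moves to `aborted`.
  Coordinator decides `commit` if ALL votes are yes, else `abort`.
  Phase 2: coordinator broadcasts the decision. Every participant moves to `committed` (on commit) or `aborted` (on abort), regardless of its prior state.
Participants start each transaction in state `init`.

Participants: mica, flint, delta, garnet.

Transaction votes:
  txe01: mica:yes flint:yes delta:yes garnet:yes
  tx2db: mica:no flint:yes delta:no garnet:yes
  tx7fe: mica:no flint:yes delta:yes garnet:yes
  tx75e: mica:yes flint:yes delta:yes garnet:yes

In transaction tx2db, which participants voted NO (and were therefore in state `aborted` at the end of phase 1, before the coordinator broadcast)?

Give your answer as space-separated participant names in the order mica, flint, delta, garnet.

Txn tx2db phase 1: mica no -> aborted; flint yes -> prepared; delta no -> aborted; garnet yes -> prepared

Answer: mica delta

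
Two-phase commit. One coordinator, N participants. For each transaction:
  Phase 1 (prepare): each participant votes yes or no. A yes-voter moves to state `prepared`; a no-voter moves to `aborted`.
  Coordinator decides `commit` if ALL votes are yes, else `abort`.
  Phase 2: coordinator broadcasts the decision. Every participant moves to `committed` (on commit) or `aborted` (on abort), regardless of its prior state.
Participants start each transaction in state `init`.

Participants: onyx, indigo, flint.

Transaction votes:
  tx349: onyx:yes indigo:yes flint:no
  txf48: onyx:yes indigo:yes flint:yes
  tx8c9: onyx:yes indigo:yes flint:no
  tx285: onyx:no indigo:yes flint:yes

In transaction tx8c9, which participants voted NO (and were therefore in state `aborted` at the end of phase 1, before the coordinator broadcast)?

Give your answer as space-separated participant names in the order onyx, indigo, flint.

Answer: flint

Derivation:
Txn tx8c9 phase 1: onyx yes -> prepared; indigo yes -> prepared; flint no -> aborted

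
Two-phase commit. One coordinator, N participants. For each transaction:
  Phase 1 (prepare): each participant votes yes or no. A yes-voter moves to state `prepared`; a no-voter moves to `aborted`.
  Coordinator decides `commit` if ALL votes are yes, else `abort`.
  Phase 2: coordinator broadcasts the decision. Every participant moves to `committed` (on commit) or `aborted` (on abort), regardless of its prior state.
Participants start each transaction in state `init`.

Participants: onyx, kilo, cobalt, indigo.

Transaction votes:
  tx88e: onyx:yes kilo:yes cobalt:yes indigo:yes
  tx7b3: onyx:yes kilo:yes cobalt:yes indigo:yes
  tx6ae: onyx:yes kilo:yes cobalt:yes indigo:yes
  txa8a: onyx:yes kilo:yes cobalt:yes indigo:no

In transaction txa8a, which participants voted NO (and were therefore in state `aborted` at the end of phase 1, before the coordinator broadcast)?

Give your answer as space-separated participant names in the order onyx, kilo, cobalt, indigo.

Answer: indigo

Derivation:
Txn txa8a phase 1: onyx yes -> prepared; kilo yes -> prepared; cobalt yes -> prepared; indigo no -> aborted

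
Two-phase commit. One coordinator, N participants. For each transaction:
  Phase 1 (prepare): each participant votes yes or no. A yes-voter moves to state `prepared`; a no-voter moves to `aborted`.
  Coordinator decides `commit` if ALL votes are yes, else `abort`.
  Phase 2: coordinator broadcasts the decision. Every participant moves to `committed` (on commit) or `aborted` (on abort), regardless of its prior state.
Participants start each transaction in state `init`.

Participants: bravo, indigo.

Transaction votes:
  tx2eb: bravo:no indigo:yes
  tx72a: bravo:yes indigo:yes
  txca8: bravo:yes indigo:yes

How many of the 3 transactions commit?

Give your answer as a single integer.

tx2eb: no from bravo -> abort (commits=0)
tx72a: all yes -> commit (commits=1)
txca8: all yes -> commit (commits=2)

Answer: 2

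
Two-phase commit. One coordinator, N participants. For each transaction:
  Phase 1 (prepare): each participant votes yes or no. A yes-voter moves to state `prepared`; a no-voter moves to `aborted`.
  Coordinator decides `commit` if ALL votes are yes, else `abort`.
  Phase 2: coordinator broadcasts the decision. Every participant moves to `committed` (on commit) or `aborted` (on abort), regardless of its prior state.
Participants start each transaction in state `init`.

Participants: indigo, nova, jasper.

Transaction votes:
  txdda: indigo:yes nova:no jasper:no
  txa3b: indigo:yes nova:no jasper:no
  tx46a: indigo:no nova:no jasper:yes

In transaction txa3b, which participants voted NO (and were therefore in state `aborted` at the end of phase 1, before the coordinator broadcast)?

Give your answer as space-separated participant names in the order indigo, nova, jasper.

Answer: nova jasper

Derivation:
Txn txa3b phase 1: indigo yes -> prepared; nova no -> aborted; jasper no -> aborted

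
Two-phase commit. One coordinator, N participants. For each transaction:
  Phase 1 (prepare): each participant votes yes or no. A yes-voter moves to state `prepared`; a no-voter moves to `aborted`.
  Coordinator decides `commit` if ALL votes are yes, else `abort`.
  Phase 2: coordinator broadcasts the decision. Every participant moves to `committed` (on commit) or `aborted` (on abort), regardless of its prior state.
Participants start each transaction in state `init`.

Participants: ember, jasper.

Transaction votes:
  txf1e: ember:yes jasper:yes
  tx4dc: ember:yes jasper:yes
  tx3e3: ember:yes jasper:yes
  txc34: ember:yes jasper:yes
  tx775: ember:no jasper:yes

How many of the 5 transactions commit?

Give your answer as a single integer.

Answer: 4

Derivation:
txf1e: all yes -> commit (commits=1)
tx4dc: all yes -> commit (commits=2)
tx3e3: all yes -> commit (commits=3)
txc34: all yes -> commit (commits=4)
tx775: no from ember -> abort (commits=4)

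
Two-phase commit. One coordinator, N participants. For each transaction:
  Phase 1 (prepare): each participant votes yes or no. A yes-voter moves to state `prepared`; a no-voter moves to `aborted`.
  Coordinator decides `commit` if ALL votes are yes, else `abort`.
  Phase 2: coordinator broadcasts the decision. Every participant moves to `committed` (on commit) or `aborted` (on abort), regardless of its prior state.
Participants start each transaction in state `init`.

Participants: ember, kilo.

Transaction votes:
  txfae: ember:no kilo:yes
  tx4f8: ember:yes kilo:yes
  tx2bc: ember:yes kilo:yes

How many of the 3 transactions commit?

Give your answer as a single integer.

Answer: 2

Derivation:
txfae: no from ember -> abort (commits=0)
tx4f8: all yes -> commit (commits=1)
tx2bc: all yes -> commit (commits=2)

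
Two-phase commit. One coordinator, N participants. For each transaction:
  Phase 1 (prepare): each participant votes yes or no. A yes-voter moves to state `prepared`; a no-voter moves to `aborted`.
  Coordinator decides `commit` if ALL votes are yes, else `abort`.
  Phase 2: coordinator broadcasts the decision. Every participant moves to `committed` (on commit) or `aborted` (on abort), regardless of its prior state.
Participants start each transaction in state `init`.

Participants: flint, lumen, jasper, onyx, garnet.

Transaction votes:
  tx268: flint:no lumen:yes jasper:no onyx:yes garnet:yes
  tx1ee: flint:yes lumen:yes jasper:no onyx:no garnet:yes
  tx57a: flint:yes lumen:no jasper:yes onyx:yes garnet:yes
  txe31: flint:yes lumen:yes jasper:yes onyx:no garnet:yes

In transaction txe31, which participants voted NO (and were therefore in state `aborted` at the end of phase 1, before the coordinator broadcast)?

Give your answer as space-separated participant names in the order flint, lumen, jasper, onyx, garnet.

Answer: onyx

Derivation:
Txn txe31 phase 1: flint yes -> prepared; lumen yes -> prepared; jasper yes -> prepared; onyx no -> aborted; garnet yes -> prepared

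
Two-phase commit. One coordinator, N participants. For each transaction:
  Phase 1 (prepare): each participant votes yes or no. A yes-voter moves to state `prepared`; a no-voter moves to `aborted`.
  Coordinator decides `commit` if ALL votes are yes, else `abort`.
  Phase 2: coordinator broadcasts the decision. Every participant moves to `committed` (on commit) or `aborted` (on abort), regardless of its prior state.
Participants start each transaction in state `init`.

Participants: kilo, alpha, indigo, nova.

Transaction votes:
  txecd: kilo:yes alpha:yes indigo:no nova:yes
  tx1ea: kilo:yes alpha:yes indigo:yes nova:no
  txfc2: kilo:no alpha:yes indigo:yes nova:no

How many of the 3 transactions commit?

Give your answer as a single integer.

txecd: no from indigo -> abort (commits=0)
tx1ea: no from nova -> abort (commits=0)
txfc2: no from kilo, nova -> abort (commits=0)

Answer: 0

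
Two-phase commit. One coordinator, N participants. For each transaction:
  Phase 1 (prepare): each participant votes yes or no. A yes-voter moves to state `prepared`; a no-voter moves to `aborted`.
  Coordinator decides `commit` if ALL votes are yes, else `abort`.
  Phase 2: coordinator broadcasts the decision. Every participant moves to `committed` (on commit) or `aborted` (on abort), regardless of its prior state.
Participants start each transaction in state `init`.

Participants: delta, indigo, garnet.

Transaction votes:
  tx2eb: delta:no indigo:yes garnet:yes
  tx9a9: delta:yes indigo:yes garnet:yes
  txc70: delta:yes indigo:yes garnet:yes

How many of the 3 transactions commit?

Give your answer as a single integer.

tx2eb: no from delta -> abort (commits=0)
tx9a9: all yes -> commit (commits=1)
txc70: all yes -> commit (commits=2)

Answer: 2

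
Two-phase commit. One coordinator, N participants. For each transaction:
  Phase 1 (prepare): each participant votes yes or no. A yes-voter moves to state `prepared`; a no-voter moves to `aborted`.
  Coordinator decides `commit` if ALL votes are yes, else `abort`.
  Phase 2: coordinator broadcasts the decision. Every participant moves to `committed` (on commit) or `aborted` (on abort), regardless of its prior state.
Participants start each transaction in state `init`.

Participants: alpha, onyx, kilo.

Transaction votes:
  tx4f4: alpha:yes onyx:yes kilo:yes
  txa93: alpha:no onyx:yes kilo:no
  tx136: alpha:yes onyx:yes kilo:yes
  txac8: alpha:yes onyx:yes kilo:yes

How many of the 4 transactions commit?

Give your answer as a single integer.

Answer: 3

Derivation:
tx4f4: all yes -> commit (commits=1)
txa93: no from alpha, kilo -> abort (commits=1)
tx136: all yes -> commit (commits=2)
txac8: all yes -> commit (commits=3)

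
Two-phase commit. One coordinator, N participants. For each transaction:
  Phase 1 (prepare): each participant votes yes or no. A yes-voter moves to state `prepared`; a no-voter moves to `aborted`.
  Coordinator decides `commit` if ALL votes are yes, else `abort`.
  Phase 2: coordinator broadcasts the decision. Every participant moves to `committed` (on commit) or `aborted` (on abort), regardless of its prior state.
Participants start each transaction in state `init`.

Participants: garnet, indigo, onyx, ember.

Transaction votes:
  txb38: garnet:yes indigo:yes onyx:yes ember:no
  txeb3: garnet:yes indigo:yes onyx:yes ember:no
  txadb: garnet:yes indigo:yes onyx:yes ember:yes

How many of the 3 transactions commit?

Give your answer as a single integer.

Answer: 1

Derivation:
txb38: no from ember -> abort (commits=0)
txeb3: no from ember -> abort (commits=0)
txadb: all yes -> commit (commits=1)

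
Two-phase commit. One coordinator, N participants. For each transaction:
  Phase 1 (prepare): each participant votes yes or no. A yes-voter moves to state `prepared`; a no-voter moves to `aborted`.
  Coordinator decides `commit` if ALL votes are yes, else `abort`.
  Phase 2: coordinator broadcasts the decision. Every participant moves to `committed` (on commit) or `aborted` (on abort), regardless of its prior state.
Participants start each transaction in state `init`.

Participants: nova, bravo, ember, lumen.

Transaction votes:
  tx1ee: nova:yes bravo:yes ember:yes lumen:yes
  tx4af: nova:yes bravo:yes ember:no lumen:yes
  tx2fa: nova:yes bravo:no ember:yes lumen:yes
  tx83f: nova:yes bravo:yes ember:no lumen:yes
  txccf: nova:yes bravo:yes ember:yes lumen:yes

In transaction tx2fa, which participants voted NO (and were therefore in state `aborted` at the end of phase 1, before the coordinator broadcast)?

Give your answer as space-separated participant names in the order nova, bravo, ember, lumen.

Txn tx2fa phase 1: nova yes -> prepared; bravo no -> aborted; ember yes -> prepared; lumen yes -> prepared

Answer: bravo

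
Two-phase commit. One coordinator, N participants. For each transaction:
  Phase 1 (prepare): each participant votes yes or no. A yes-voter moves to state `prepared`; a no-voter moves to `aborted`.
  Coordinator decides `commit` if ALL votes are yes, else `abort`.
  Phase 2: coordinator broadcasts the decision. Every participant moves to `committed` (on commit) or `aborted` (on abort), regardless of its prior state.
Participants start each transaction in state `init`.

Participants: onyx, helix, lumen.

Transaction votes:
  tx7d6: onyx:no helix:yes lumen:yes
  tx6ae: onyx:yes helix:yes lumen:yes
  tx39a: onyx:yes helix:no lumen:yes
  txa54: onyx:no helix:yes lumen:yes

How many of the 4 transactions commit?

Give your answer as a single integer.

tx7d6: no from onyx -> abort (commits=0)
tx6ae: all yes -> commit (commits=1)
tx39a: no from helix -> abort (commits=1)
txa54: no from onyx -> abort (commits=1)

Answer: 1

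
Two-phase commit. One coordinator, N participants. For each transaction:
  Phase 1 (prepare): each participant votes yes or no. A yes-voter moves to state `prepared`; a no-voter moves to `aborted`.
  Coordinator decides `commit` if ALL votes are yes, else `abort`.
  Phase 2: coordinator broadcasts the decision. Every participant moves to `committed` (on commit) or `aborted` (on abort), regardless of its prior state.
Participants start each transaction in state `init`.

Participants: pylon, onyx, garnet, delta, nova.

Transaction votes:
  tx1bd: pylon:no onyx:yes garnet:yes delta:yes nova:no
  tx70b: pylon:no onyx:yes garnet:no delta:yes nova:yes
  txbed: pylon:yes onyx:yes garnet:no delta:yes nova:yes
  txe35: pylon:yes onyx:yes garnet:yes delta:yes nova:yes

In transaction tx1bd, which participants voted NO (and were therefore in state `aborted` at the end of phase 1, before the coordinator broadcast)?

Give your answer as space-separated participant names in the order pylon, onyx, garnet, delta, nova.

Answer: pylon nova

Derivation:
Txn tx1bd phase 1: pylon no -> aborted; onyx yes -> prepared; garnet yes -> prepared; delta yes -> prepared; nova no -> aborted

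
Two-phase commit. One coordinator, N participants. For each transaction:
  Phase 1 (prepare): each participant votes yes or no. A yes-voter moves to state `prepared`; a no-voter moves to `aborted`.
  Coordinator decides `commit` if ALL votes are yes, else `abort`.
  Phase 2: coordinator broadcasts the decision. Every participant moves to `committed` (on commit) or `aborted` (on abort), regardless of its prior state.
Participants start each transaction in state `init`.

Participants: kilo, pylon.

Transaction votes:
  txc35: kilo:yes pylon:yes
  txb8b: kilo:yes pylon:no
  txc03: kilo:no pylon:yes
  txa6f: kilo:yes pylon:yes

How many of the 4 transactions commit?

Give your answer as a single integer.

txc35: all yes -> commit (commits=1)
txb8b: no from pylon -> abort (commits=1)
txc03: no from kilo -> abort (commits=1)
txa6f: all yes -> commit (commits=2)

Answer: 2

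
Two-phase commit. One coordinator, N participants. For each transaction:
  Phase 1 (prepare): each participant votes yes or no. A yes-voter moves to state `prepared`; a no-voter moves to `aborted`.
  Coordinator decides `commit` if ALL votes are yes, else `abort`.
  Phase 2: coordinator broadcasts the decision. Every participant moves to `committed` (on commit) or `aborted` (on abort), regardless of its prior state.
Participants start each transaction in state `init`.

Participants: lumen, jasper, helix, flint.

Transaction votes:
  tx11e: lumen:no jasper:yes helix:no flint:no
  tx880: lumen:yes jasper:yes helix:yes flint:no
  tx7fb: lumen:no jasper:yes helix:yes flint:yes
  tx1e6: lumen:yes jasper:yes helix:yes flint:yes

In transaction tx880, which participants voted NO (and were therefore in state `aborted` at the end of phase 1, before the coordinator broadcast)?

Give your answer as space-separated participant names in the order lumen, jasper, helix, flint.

Txn tx880 phase 1: lumen yes -> prepared; jasper yes -> prepared; helix yes -> prepared; flint no -> aborted

Answer: flint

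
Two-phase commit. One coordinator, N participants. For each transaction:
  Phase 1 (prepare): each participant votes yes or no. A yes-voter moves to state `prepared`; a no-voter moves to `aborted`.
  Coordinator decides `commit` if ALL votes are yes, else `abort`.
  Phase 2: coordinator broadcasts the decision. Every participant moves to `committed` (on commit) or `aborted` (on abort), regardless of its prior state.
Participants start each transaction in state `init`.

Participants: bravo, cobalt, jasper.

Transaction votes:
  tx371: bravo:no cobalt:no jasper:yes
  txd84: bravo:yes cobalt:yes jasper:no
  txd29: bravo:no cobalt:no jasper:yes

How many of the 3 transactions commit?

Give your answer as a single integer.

tx371: no from bravo, cobalt -> abort (commits=0)
txd84: no from jasper -> abort (commits=0)
txd29: no from bravo, cobalt -> abort (commits=0)

Answer: 0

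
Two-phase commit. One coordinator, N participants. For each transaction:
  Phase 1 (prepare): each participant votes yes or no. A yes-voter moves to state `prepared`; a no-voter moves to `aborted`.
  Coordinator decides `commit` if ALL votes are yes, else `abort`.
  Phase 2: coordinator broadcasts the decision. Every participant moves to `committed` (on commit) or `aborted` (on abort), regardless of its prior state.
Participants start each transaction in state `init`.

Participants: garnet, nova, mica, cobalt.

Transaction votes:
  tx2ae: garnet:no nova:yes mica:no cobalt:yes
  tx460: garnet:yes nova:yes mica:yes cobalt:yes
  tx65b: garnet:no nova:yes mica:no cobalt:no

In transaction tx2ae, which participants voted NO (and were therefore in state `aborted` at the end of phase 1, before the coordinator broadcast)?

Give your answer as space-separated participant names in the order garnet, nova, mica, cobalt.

Txn tx2ae phase 1: garnet no -> aborted; nova yes -> prepared; mica no -> aborted; cobalt yes -> prepared

Answer: garnet mica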